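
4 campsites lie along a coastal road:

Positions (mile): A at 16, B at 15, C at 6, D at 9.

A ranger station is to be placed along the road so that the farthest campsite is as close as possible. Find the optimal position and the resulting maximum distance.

The 1-center on a line is the midpoint of the two extreme points: leftmost at 6, rightmost at 16.
Optimal location = (6 + 16)/2 = 11; maximum distance = (16 − 6)/2 = 5.

location 11, max distance 5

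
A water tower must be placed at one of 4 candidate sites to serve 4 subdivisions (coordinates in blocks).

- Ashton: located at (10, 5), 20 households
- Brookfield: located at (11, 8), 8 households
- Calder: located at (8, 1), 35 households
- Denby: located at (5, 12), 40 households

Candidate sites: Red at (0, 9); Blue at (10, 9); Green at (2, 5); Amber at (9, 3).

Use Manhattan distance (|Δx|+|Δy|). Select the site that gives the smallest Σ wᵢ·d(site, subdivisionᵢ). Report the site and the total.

Total weighted distance at each candidate:
  Red (0, 9): total = 1256
  Blue (10, 9): total = 766
  Green (2, 5): total = 1006
  Amber (9, 3): total = 741
Minimum is at Amber with total 741 blocks.

Amber, total 741 blocks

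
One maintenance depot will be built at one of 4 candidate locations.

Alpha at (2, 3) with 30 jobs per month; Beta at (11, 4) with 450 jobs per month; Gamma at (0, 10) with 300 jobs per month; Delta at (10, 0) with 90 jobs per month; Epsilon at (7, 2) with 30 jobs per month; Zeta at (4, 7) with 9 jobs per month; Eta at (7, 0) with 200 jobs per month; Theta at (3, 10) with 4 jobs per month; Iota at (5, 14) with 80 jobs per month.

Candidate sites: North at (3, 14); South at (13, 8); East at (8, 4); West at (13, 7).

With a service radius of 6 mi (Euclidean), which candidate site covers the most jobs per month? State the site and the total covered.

Coverage radius r = 6 mi; a point is covered iff (Δx)²+(Δy)² ≤ 6² = 36.
  North (3, 14): covers {Gamma, Theta, Iota} → 384
  South (13, 8): covers {Beta} → 450
  East (8, 4): covers {Beta, Delta, Epsilon, Zeta, Eta} → 779
  West (13, 7): covers {Beta} → 450
Maximum coverage at East: 779 jobs per month.

East, covering 779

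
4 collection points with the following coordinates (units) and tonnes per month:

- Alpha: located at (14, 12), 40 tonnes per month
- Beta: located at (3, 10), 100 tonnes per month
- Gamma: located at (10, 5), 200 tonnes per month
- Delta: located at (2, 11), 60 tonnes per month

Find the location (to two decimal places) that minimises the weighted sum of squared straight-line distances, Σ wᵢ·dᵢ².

The minimiser of Σwᵢ‖p−pᵢ‖² is the weighted centroid p* = (Σwᵢpᵢ)/(Σwᵢ).
Σwᵢ = 400.
Σwᵢxᵢ = 40·14 + 100·3 + 200·10 + 60·2 = 2980.
Σwᵢyᵢ = 40·12 + 100·10 + 200·5 + 60·11 = 3140.
x* = 2980/400 = 7.45, y* = 3140/400 = 7.85.

(7.45, 7.85)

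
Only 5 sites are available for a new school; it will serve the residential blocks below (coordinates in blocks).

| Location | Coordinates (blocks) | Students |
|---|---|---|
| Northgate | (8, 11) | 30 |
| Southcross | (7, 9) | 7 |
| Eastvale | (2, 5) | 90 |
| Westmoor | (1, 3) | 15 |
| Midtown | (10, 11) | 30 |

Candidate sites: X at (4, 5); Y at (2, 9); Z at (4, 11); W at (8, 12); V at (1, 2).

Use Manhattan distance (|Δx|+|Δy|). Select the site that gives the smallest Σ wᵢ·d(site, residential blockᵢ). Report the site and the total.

X, total 964 blocks

Total weighted distance at each candidate:
  X (4, 5): total = 964
  Y (2, 9): total = 1040
  Z (4, 11): total = 1220
  W (8, 12): total = 1558
  V (1, 2): total = 1486
Minimum is at X with total 964 blocks.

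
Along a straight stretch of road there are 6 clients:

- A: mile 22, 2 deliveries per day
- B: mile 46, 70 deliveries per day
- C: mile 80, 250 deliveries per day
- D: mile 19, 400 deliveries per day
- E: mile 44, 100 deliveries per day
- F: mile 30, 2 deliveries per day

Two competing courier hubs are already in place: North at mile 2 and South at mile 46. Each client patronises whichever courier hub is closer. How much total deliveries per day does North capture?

The indifferent point is the midpoint (2+46)/2 = 24; clients left of it (closer to North at 2) go to North, those right go to South.
  D at 19 (w=400) → North
  A at 22 (w=2) → North
  F at 30 (w=2) → South
  E at 44 (w=100) → South
  B at 46 (w=70) → South
  C at 80 (w=250) → South
North captures 402; South captures 422.

402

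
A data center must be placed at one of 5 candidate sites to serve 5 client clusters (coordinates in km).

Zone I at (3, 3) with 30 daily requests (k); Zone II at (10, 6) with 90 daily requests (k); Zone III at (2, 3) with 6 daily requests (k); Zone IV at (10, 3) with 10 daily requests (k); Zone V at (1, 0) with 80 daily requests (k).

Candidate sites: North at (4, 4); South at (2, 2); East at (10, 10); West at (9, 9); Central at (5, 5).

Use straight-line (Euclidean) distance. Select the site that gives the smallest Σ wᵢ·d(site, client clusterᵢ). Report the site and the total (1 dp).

North, total 1085.9 km

Total weighted distance at each candidate:
  North (4, 4): total = 1085.9
  South (2, 2): total = 1112.9
  East (10, 10): total = 1867.1
  West (9, 9): total = 1618.6
  Central (5, 5): total = 1131.5
Minimum is at North with total 1085.9 km.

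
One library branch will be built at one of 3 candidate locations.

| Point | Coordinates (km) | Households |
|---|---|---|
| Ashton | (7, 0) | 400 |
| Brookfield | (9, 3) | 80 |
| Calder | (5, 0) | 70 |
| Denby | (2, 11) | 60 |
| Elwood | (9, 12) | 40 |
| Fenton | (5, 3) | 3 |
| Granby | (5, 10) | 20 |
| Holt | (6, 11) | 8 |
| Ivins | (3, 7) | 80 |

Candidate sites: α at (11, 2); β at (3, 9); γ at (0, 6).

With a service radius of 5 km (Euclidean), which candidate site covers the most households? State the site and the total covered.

Coverage radius r = 5 km; a point is covered iff (Δx)²+(Δy)² ≤ 5² = 25.
  α (11, 2): covers {Ashton, Brookfield} → 480
  β (3, 9): covers {Denby, Granby, Holt, Ivins} → 168
  γ (0, 6): covers {Ivins} → 80
Maximum coverage at α: 480 households.

α, covering 480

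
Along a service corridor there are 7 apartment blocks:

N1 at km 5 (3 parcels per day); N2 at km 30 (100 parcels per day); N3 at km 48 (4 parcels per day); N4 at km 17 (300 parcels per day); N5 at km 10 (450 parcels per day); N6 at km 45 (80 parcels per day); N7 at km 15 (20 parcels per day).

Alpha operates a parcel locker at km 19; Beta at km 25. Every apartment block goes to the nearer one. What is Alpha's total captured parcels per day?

The indifferent point is the midpoint (19+25)/2 = 22; apartment blocks left of it (closer to Alpha at 19) go to Alpha, those right go to Beta.
  N1 at 5 (w=3) → Alpha
  N5 at 10 (w=450) → Alpha
  N7 at 15 (w=20) → Alpha
  N4 at 17 (w=300) → Alpha
  N2 at 30 (w=100) → Beta
  N6 at 45 (w=80) → Beta
  N3 at 48 (w=4) → Beta
Alpha captures 773; Beta captures 184.

773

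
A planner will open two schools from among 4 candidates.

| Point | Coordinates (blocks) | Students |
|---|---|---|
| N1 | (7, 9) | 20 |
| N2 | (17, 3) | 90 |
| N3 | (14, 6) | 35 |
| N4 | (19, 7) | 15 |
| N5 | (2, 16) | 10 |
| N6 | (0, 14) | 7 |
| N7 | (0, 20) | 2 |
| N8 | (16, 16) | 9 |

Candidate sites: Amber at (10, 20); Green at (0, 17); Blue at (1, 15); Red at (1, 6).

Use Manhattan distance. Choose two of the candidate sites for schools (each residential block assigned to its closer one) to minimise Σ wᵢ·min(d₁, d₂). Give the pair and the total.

Evaluate every pair (each demand assigned to the nearer of the two):
  {Blue, Red}: total = 2820
  {Green, Red}: total = 2840
  {Amber, Red}: total = 2913
  {Amber, Blue}: total = 3496
  {Amber, Green}: total = 3547
  {Green, Blue}: total = 4104
Best pair: {Blue, Red} with total 2820.

{Blue, Red}, total 2820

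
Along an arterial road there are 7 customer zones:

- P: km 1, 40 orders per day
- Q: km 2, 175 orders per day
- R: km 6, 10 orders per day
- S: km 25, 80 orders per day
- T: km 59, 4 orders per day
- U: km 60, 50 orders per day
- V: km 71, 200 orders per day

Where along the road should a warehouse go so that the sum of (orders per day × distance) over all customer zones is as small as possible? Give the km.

x = 25

For a sum of weighted absolute distances on a line, the optimum is the weighted median (not the mean). Total weight W = 559; half-weight = 279.5.
Sort by position and accumulate weight:
  km 1 (P, w=40) → cum 40
  km 2 (Q, w=175) → cum 215
  km 6 (R, w=10) → cum 225
  km 25 (S, w=80) → cum 305  ≥ 279.5 → median here
  km 59 (T, w=4) → cum 309
  km 60 (U, w=50) → cum 359
  km 71 (V, w=200) → cum 559
Optimal location: km 25.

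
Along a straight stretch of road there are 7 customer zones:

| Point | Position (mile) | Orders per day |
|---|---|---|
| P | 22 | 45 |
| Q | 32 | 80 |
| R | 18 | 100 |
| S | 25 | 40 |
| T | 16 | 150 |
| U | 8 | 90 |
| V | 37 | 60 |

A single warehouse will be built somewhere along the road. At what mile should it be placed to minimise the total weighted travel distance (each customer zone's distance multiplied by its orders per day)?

x = 18

For a sum of weighted absolute distances on a line, the optimum is the weighted median (not the mean). Total weight W = 565; half-weight = 282.5.
Sort by position and accumulate weight:
  mile 8 (U, w=90) → cum 90
  mile 16 (T, w=150) → cum 240
  mile 18 (R, w=100) → cum 340  ≥ 282.5 → median here
  mile 22 (P, w=45) → cum 385
  mile 25 (S, w=40) → cum 425
  mile 32 (Q, w=80) → cum 505
  mile 37 (V, w=60) → cum 565
Optimal location: mile 18.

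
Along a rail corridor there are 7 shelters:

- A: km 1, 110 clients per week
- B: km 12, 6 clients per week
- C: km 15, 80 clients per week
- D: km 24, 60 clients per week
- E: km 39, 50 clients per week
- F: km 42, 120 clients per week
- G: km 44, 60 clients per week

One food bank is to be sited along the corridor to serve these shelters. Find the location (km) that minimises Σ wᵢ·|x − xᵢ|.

For a sum of weighted absolute distances on a line, the optimum is the weighted median (not the mean). Total weight W = 486; half-weight = 243.
Sort by position and accumulate weight:
  km 1 (A, w=110) → cum 110
  km 12 (B, w=6) → cum 116
  km 15 (C, w=80) → cum 196
  km 24 (D, w=60) → cum 256  ≥ 243 → median here
  km 39 (E, w=50) → cum 306
  km 42 (F, w=120) → cum 426
  km 44 (G, w=60) → cum 486
Optimal location: km 24.

x = 24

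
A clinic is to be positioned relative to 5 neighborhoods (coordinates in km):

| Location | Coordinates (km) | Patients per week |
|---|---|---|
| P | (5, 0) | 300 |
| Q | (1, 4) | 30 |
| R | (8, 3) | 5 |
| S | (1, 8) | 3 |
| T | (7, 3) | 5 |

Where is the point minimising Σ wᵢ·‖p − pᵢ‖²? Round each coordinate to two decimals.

(4.69, 0.51)

The minimiser of Σwᵢ‖p−pᵢ‖² is the weighted centroid p* = (Σwᵢpᵢ)/(Σwᵢ).
Σwᵢ = 343.
Σwᵢxᵢ = 300·5 + 30·1 + 5·8 + 3·1 + 5·7 = 1608.
Σwᵢyᵢ = 300·0 + 30·4 + 5·3 + 3·8 + 5·3 = 174.
x* = 1608/343 = 4.69, y* = 174/343 = 0.51.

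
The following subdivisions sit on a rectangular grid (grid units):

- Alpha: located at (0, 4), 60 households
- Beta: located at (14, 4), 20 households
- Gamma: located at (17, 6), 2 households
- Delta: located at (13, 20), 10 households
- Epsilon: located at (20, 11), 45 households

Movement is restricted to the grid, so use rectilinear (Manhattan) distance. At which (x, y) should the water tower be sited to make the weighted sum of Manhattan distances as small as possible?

(13, 4)

Manhattan distance separates: Σwᵢ(|x−xᵢ|+|y−yᵢ|) = Σwᵢ|x−xᵢ| + Σwᵢ|y−yᵢ|, so x and y are optimised independently as 1-D weighted medians.
Total weight W = 137; half = 68.5.
x-coordinate, sorted with cumulative weight:
  x=0 (Alpha, w=60) cum 60
  x=13 (Delta, w=10) cum 70  ← median
  x=14 (Beta, w=20) cum 90
  x=17 (Gamma, w=2) cum 92
  x=20 (Epsilon, w=45) cum 137
⇒ x* = 13
y-coordinate, sorted with cumulative weight:
  y=4 (Alpha, w=60) cum 60
  y=4 (Beta, w=20) cum 80  ← median
  y=6 (Gamma, w=2) cum 82
  y=11 (Epsilon, w=45) cum 127
  y=20 (Delta, w=10) cum 137
⇒ y* = 4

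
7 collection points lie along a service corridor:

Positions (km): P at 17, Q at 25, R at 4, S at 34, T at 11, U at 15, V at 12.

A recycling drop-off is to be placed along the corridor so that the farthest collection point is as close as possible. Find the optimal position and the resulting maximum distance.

location 19, max distance 15

The 1-center on a line is the midpoint of the two extreme points: leftmost at 4, rightmost at 34.
Optimal location = (4 + 34)/2 = 19; maximum distance = (34 − 4)/2 = 15.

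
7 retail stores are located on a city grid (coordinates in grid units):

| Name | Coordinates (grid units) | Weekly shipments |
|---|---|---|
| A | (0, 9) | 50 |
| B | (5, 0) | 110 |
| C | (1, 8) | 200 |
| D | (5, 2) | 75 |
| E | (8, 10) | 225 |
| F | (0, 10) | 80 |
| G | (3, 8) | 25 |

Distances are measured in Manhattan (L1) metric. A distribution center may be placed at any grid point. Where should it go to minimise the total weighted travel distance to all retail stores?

Manhattan distance separates: Σwᵢ(|x−xᵢ|+|y−yᵢ|) = Σwᵢ|x−xᵢ| + Σwᵢ|y−yᵢ|, so x and y are optimised independently as 1-D weighted medians.
Total weight W = 765; half = 382.5.
x-coordinate, sorted with cumulative weight:
  x=0 (A, w=50) cum 50
  x=0 (F, w=80) cum 130
  x=1 (C, w=200) cum 330
  x=3 (G, w=25) cum 355
  x=5 (B, w=110) cum 465  ← median
  x=5 (D, w=75) cum 540
  x=8 (E, w=225) cum 765
⇒ x* = 5
y-coordinate, sorted with cumulative weight:
  y=0 (B, w=110) cum 110
  y=2 (D, w=75) cum 185
  y=8 (C, w=200) cum 385  ← median
  y=8 (G, w=25) cum 410
  y=9 (A, w=50) cum 460
  y=10 (E, w=225) cum 685
  y=10 (F, w=80) cum 765
⇒ y* = 8

(5, 8)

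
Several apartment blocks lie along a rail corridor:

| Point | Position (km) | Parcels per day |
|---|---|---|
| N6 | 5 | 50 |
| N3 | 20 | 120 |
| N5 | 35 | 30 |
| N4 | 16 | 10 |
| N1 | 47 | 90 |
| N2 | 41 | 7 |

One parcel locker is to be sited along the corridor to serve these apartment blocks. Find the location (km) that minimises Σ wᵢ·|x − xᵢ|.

x = 20

For a sum of weighted absolute distances on a line, the optimum is the weighted median (not the mean). Total weight W = 307; half-weight = 153.5.
Sort by position and accumulate weight:
  km 5 (N6, w=50) → cum 50
  km 16 (N4, w=10) → cum 60
  km 20 (N3, w=120) → cum 180  ≥ 153.5 → median here
  km 35 (N5, w=30) → cum 210
  km 41 (N2, w=7) → cum 217
  km 47 (N1, w=90) → cum 307
Optimal location: km 20.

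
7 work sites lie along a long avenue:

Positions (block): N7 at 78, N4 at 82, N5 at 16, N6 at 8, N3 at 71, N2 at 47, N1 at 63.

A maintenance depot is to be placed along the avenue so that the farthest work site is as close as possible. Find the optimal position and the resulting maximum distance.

The 1-center on a line is the midpoint of the two extreme points: leftmost at 8, rightmost at 82.
Optimal location = (8 + 82)/2 = 45; maximum distance = (82 − 8)/2 = 37.

location 45, max distance 37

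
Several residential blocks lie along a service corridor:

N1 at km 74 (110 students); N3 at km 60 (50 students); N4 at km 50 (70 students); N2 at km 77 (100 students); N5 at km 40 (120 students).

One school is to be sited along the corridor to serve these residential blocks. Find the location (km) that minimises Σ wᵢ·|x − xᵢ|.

For a sum of weighted absolute distances on a line, the optimum is the weighted median (not the mean). Total weight W = 450; half-weight = 225.
Sort by position and accumulate weight:
  km 40 (N5, w=120) → cum 120
  km 50 (N4, w=70) → cum 190
  km 60 (N3, w=50) → cum 240  ≥ 225 → median here
  km 74 (N1, w=110) → cum 350
  km 77 (N2, w=100) → cum 450
Optimal location: km 60.

x = 60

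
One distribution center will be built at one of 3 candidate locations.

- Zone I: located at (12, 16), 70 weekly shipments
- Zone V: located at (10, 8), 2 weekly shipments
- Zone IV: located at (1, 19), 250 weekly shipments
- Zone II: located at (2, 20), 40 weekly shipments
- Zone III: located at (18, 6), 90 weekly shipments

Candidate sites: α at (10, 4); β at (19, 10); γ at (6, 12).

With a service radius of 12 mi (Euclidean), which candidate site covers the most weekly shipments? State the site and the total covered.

γ, covering 362

Coverage radius r = 12 mi; a point is covered iff (Δx)²+(Δy)² ≤ 12² = 144.
  α (10, 4): covers {Zone V, Zone III} → 92
  β (19, 10): covers {Zone I, Zone V, Zone III} → 162
  γ (6, 12): covers {Zone I, Zone V, Zone IV, Zone II} → 362
Maximum coverage at γ: 362 weekly shipments.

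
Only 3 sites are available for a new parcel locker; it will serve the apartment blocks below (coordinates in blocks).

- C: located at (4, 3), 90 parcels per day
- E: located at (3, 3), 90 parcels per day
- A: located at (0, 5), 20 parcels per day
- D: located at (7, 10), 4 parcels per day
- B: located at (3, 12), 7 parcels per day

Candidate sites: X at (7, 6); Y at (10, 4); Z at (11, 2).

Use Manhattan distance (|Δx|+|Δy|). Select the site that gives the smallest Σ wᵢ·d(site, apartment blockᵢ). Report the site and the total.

X, total 1416 blocks

Total weighted distance at each candidate:
  X (7, 6): total = 1416
  Y (10, 4): total = 1711
  Z (11, 2): total = 1984
Minimum is at X with total 1416 blocks.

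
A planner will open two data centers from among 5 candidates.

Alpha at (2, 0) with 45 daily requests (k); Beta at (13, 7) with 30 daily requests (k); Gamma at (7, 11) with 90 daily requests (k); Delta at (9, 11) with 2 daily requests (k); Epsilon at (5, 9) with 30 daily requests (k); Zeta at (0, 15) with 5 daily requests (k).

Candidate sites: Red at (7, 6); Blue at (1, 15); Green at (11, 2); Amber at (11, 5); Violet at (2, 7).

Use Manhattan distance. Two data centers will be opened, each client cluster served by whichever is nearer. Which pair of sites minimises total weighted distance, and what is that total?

{Red, Violet}, total 1189

Evaluate every pair (each demand assigned to the nearer of the two):
  {Red, Violet}: total = 1189
  {Red, Amber}: total = 1309
  {Red, Blue}: total = 1324
  {Red, Green}: total = 1399
  {Amber, Violet}: total = 1461
  {Green, Violet}: total = 1557
  {Blue, Violet}: total = 1632
  {Blue, Green}: total = 1932
  {Green, Amber}: total = 1936
  {Blue, Amber}: total = 1971
Best pair: {Red, Violet} with total 1189.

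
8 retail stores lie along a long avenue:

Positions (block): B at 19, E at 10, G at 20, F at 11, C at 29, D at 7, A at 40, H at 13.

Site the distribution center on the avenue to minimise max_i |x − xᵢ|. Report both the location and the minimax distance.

location 23.5, max distance 16.5

The 1-center on a line is the midpoint of the two extreme points: leftmost at 7, rightmost at 40.
Optimal location = (7 + 40)/2 = 23.5; maximum distance = (40 − 7)/2 = 16.5.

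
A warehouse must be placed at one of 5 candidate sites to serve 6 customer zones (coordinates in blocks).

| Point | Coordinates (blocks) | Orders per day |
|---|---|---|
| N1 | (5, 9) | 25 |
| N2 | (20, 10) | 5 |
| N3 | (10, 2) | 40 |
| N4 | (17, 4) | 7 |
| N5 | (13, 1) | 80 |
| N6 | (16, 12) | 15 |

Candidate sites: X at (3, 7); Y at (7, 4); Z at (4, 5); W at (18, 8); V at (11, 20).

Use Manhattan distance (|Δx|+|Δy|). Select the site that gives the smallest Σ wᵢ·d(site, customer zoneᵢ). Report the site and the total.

Y, total 1515 blocks

Total weighted distance at each candidate:
  X (3, 7): total = 2349
  Y (7, 4): total = 1515
  Z (4, 5): total = 2013
  W (18, 8): total = 2015
  V (11, 20): total = 3309
Minimum is at Y with total 1515 blocks.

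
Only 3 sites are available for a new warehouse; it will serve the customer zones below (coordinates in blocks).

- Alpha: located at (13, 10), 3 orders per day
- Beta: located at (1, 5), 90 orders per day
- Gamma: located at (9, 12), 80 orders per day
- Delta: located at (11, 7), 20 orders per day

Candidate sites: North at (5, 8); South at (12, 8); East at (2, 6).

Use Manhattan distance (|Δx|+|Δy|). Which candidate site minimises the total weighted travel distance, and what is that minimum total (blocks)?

North, total 1440 blocks

Total weighted distance at each candidate:
  North (5, 8): total = 1440
  South (12, 8): total = 1869
  East (2, 6): total = 1465
Minimum is at North with total 1440 blocks.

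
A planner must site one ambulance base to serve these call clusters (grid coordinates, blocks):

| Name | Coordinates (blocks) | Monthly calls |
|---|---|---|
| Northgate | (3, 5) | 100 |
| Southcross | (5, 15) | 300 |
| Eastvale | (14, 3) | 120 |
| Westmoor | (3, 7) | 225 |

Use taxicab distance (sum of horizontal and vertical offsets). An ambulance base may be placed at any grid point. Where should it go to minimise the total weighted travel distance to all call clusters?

Manhattan distance separates: Σwᵢ(|x−xᵢ|+|y−yᵢ|) = Σwᵢ|x−xᵢ| + Σwᵢ|y−yᵢ|, so x and y are optimised independently as 1-D weighted medians.
Total weight W = 745; half = 372.5.
x-coordinate, sorted with cumulative weight:
  x=3 (Northgate, w=100) cum 100
  x=3 (Westmoor, w=225) cum 325
  x=5 (Southcross, w=300) cum 625  ← median
  x=14 (Eastvale, w=120) cum 745
⇒ x* = 5
y-coordinate, sorted with cumulative weight:
  y=3 (Eastvale, w=120) cum 120
  y=5 (Northgate, w=100) cum 220
  y=7 (Westmoor, w=225) cum 445  ← median
  y=15 (Southcross, w=300) cum 745
⇒ y* = 7

(5, 7)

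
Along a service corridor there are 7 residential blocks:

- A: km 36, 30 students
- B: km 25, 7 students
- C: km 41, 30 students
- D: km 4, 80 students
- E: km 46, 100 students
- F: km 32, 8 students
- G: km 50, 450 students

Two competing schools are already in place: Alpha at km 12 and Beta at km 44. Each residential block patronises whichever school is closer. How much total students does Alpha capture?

87

The indifferent point is the midpoint (12+44)/2 = 28; residential blocks left of it (closer to Alpha at 12) go to Alpha, those right go to Beta.
  D at 4 (w=80) → Alpha
  B at 25 (w=7) → Alpha
  F at 32 (w=8) → Beta
  A at 36 (w=30) → Beta
  C at 41 (w=30) → Beta
  E at 46 (w=100) → Beta
  G at 50 (w=450) → Beta
Alpha captures 87; Beta captures 618.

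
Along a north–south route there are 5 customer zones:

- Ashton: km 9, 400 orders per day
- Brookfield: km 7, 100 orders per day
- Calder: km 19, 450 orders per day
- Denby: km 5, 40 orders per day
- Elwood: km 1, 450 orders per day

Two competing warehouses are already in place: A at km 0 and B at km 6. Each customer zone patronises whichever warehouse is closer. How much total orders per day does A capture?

The indifferent point is the midpoint (0+6)/2 = 3; customer zones left of it (closer to A at 0) go to A, those right go to B.
  Elwood at 1 (w=450) → A
  Denby at 5 (w=40) → B
  Brookfield at 7 (w=100) → B
  Ashton at 9 (w=400) → B
  Calder at 19 (w=450) → B
A captures 450; B captures 990.

450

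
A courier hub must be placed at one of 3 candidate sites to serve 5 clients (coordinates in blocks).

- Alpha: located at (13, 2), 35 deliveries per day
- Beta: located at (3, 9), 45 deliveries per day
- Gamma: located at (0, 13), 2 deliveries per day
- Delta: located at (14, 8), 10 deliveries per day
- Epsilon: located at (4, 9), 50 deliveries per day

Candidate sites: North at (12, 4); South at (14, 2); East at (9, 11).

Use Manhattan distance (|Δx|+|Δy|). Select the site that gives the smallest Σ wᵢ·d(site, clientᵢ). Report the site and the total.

Total weighted distance at each candidate:
  North (12, 4): total = 1487
  South (14, 2): total = 1805
  East (9, 11): total = 1267
Minimum is at East with total 1267 blocks.

East, total 1267 blocks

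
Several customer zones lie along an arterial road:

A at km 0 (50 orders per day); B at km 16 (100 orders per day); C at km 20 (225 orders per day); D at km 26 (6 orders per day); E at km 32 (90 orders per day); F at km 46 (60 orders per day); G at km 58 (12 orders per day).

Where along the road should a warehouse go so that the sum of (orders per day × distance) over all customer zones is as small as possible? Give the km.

For a sum of weighted absolute distances on a line, the optimum is the weighted median (not the mean). Total weight W = 543; half-weight = 271.5.
Sort by position and accumulate weight:
  km 0 (A, w=50) → cum 50
  km 16 (B, w=100) → cum 150
  km 20 (C, w=225) → cum 375  ≥ 271.5 → median here
  km 26 (D, w=6) → cum 381
  km 32 (E, w=90) → cum 471
  km 46 (F, w=60) → cum 531
  km 58 (G, w=12) → cum 543
Optimal location: km 20.

x = 20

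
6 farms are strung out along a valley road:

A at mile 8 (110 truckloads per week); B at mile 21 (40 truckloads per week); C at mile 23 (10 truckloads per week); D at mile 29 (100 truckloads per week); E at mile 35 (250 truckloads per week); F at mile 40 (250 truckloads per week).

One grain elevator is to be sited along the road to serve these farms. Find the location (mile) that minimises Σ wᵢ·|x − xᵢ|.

For a sum of weighted absolute distances on a line, the optimum is the weighted median (not the mean). Total weight W = 760; half-weight = 380.
Sort by position and accumulate weight:
  mile 8 (A, w=110) → cum 110
  mile 21 (B, w=40) → cum 150
  mile 23 (C, w=10) → cum 160
  mile 29 (D, w=100) → cum 260
  mile 35 (E, w=250) → cum 510  ≥ 380 → median here
  mile 40 (F, w=250) → cum 760
Optimal location: mile 35.

x = 35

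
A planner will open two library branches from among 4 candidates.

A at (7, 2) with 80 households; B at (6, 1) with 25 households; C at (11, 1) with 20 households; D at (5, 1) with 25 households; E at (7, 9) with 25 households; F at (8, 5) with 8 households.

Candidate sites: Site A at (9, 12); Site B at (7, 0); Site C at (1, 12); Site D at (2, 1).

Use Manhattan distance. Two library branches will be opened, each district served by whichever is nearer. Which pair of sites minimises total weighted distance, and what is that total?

Evaluate every pair (each demand assigned to the nearer of the two):
  {Site A, Site B}: total = 558
  {Site B, Site C}: total = 658
  {Site B, Site D}: total = 658
  {Site A, Site D}: total = 1024
  {Site C, Site D}: total = 1140
  {Site A, Site C}: total = 2134
Best pair: {Site A, Site B} with total 558.

{Site A, Site B}, total 558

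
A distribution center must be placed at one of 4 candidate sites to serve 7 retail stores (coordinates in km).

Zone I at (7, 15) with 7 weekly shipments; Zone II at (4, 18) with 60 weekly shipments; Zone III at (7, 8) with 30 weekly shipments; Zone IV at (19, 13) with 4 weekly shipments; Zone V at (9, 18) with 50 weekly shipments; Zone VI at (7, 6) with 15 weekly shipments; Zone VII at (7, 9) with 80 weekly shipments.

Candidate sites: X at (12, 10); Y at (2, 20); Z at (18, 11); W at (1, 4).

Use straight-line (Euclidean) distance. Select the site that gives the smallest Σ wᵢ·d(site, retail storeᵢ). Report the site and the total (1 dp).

Total weighted distance at each candidate:
  X (12, 10): total = 1851.5
  Y (2, 20): total = 2236.4
  Z (18, 11): total = 3017.8
  W (1, 4): total = 2769.5
Minimum is at X with total 1851.5 km.

X, total 1851.5 km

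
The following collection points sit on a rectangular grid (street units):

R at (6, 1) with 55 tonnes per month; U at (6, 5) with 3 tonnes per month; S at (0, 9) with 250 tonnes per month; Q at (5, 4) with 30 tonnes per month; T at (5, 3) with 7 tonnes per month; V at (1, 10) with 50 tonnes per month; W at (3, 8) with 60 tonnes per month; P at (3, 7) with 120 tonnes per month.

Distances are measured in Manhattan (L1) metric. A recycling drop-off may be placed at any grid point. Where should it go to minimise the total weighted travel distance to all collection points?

Manhattan distance separates: Σwᵢ(|x−xᵢ|+|y−yᵢ|) = Σwᵢ|x−xᵢ| + Σwᵢ|y−yᵢ|, so x and y are optimised independently as 1-D weighted medians.
Total weight W = 575; half = 287.5.
x-coordinate, sorted with cumulative weight:
  x=0 (S, w=250) cum 250
  x=1 (V, w=50) cum 300  ← median
  x=3 (W, w=60) cum 360
  x=3 (P, w=120) cum 480
  x=5 (Q, w=30) cum 510
  x=5 (T, w=7) cum 517
  x=6 (R, w=55) cum 572
  x=6 (U, w=3) cum 575
⇒ x* = 1
y-coordinate, sorted with cumulative weight:
  y=1 (R, w=55) cum 55
  y=3 (T, w=7) cum 62
  y=4 (Q, w=30) cum 92
  y=5 (U, w=3) cum 95
  y=7 (P, w=120) cum 215
  y=8 (W, w=60) cum 275
  y=9 (S, w=250) cum 525  ← median
  y=10 (V, w=50) cum 575
⇒ y* = 9

(1, 9)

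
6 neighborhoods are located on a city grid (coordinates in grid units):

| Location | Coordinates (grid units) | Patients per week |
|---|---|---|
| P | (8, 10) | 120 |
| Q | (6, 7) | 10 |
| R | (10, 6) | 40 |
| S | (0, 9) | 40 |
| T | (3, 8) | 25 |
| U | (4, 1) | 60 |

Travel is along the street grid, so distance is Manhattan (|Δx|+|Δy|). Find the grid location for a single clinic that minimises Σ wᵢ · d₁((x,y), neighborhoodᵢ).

(8, 9)

Manhattan distance separates: Σwᵢ(|x−xᵢ|+|y−yᵢ|) = Σwᵢ|x−xᵢ| + Σwᵢ|y−yᵢ|, so x and y are optimised independently as 1-D weighted medians.
Total weight W = 295; half = 147.5.
x-coordinate, sorted with cumulative weight:
  x=0 (S, w=40) cum 40
  x=3 (T, w=25) cum 65
  x=4 (U, w=60) cum 125
  x=6 (Q, w=10) cum 135
  x=8 (P, w=120) cum 255  ← median
  x=10 (R, w=40) cum 295
⇒ x* = 8
y-coordinate, sorted with cumulative weight:
  y=1 (U, w=60) cum 60
  y=6 (R, w=40) cum 100
  y=7 (Q, w=10) cum 110
  y=8 (T, w=25) cum 135
  y=9 (S, w=40) cum 175  ← median
  y=10 (P, w=120) cum 295
⇒ y* = 9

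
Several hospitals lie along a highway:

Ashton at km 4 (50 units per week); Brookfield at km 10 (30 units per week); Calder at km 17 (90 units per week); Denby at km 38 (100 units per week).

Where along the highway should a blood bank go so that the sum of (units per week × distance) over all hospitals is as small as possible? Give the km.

x = 17

For a sum of weighted absolute distances on a line, the optimum is the weighted median (not the mean). Total weight W = 270; half-weight = 135.
Sort by position and accumulate weight:
  km 4 (Ashton, w=50) → cum 50
  km 10 (Brookfield, w=30) → cum 80
  km 17 (Calder, w=90) → cum 170  ≥ 135 → median here
  km 38 (Denby, w=100) → cum 270
Optimal location: km 17.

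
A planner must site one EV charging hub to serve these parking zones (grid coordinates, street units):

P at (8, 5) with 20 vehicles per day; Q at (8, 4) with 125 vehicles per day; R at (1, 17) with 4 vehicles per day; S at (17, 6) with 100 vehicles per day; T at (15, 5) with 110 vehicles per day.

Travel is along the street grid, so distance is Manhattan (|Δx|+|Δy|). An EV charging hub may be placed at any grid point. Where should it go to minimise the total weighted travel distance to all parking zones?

(15, 5)

Manhattan distance separates: Σwᵢ(|x−xᵢ|+|y−yᵢ|) = Σwᵢ|x−xᵢ| + Σwᵢ|y−yᵢ|, so x and y are optimised independently as 1-D weighted medians.
Total weight W = 359; half = 179.5.
x-coordinate, sorted with cumulative weight:
  x=1 (R, w=4) cum 4
  x=8 (P, w=20) cum 24
  x=8 (Q, w=125) cum 149
  x=15 (T, w=110) cum 259  ← median
  x=17 (S, w=100) cum 359
⇒ x* = 15
y-coordinate, sorted with cumulative weight:
  y=4 (Q, w=125) cum 125
  y=5 (P, w=20) cum 145
  y=5 (T, w=110) cum 255  ← median
  y=6 (S, w=100) cum 355
  y=17 (R, w=4) cum 359
⇒ y* = 5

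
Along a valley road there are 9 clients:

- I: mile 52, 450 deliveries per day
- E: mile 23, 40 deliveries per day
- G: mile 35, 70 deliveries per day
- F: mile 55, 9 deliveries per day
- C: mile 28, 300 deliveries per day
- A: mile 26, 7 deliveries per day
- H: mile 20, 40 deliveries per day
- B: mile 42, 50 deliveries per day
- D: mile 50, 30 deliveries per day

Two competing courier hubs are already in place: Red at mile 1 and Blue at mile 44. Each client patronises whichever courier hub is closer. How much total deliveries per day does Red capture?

40

The indifferent point is the midpoint (1+44)/2 = 22.5; clients left of it (closer to Red at 1) go to Red, those right go to Blue.
  H at 20 (w=40) → Red
  E at 23 (w=40) → Blue
  A at 26 (w=7) → Blue
  C at 28 (w=300) → Blue
  G at 35 (w=70) → Blue
  B at 42 (w=50) → Blue
  D at 50 (w=30) → Blue
  I at 52 (w=450) → Blue
  F at 55 (w=9) → Blue
Red captures 40; Blue captures 956.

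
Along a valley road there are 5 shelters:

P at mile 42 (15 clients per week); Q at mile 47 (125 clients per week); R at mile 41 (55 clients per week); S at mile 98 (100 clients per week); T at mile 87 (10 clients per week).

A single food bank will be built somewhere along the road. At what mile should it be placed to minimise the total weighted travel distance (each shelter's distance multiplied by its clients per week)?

For a sum of weighted absolute distances on a line, the optimum is the weighted median (not the mean). Total weight W = 305; half-weight = 152.5.
Sort by position and accumulate weight:
  mile 41 (R, w=55) → cum 55
  mile 42 (P, w=15) → cum 70
  mile 47 (Q, w=125) → cum 195  ≥ 152.5 → median here
  mile 87 (T, w=10) → cum 205
  mile 98 (S, w=100) → cum 305
Optimal location: mile 47.

x = 47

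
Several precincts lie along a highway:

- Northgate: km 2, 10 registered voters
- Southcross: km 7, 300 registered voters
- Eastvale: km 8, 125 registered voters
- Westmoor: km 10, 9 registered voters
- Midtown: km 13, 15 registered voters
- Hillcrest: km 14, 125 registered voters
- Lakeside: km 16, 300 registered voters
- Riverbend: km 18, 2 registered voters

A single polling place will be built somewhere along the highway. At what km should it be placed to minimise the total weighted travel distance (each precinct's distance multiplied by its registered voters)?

x = 10

For a sum of weighted absolute distances on a line, the optimum is the weighted median (not the mean). Total weight W = 886; half-weight = 443.
Sort by position and accumulate weight:
  km 2 (Northgate, w=10) → cum 10
  km 7 (Southcross, w=300) → cum 310
  km 8 (Eastvale, w=125) → cum 435
  km 10 (Westmoor, w=9) → cum 444  ≥ 443 → median here
  km 13 (Midtown, w=15) → cum 459
  km 14 (Hillcrest, w=125) → cum 584
  km 16 (Lakeside, w=300) → cum 884
  km 18 (Riverbend, w=2) → cum 886
Optimal location: km 10.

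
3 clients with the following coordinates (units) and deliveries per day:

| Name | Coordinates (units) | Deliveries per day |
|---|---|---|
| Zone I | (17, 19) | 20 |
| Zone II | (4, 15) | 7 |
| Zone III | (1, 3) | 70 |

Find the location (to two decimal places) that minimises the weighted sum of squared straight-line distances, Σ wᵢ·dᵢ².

(4.52, 7.16)

The minimiser of Σwᵢ‖p−pᵢ‖² is the weighted centroid p* = (Σwᵢpᵢ)/(Σwᵢ).
Σwᵢ = 97.
Σwᵢxᵢ = 20·17 + 7·4 + 70·1 = 438.
Σwᵢyᵢ = 20·19 + 7·15 + 70·3 = 695.
x* = 438/97 = 4.52, y* = 695/97 = 7.16.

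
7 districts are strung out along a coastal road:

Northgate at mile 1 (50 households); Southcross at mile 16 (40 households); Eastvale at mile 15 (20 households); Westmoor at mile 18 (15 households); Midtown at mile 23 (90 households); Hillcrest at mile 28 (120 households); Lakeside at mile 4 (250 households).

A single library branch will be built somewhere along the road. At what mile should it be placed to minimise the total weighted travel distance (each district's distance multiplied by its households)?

For a sum of weighted absolute distances on a line, the optimum is the weighted median (not the mean). Total weight W = 585; half-weight = 292.5.
Sort by position and accumulate weight:
  mile 1 (Northgate, w=50) → cum 50
  mile 4 (Lakeside, w=250) → cum 300  ≥ 292.5 → median here
  mile 15 (Eastvale, w=20) → cum 320
  mile 16 (Southcross, w=40) → cum 360
  mile 18 (Westmoor, w=15) → cum 375
  mile 23 (Midtown, w=90) → cum 465
  mile 28 (Hillcrest, w=120) → cum 585
Optimal location: mile 4.

x = 4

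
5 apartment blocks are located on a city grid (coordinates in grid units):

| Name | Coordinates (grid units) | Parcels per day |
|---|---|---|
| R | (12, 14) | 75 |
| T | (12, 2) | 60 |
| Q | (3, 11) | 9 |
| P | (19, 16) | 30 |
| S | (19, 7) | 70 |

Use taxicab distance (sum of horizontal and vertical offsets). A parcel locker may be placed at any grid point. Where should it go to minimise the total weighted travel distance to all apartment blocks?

(12, 7)

Manhattan distance separates: Σwᵢ(|x−xᵢ|+|y−yᵢ|) = Σwᵢ|x−xᵢ| + Σwᵢ|y−yᵢ|, so x and y are optimised independently as 1-D weighted medians.
Total weight W = 244; half = 122.
x-coordinate, sorted with cumulative weight:
  x=3 (Q, w=9) cum 9
  x=12 (R, w=75) cum 84
  x=12 (T, w=60) cum 144  ← median
  x=19 (P, w=30) cum 174
  x=19 (S, w=70) cum 244
⇒ x* = 12
y-coordinate, sorted with cumulative weight:
  y=2 (T, w=60) cum 60
  y=7 (S, w=70) cum 130  ← median
  y=11 (Q, w=9) cum 139
  y=14 (R, w=75) cum 214
  y=16 (P, w=30) cum 244
⇒ y* = 7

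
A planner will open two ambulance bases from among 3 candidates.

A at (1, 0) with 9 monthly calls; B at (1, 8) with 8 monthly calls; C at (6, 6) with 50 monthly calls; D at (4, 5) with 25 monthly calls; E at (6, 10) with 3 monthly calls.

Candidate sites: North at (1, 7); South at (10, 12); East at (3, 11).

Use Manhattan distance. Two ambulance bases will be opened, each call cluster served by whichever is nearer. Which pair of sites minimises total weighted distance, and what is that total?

Evaluate every pair (each demand assigned to the nearer of the two):
  {North, East}: total = 508
  {North, South}: total = 514
  {South, East}: total = 744
Best pair: {North, East} with total 508.

{North, East}, total 508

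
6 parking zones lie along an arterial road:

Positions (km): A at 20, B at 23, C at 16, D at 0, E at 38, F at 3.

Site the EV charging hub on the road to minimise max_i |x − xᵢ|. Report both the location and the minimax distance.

location 19, max distance 19

The 1-center on a line is the midpoint of the two extreme points: leftmost at 0, rightmost at 38.
Optimal location = (0 + 38)/2 = 19; maximum distance = (38 − 0)/2 = 19.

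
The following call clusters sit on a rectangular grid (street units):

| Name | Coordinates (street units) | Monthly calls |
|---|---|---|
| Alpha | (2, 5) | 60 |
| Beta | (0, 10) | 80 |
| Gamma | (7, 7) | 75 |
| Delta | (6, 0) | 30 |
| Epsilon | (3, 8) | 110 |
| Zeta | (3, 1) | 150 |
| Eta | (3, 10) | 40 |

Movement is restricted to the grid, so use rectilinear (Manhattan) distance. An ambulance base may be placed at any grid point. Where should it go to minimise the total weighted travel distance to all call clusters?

Manhattan distance separates: Σwᵢ(|x−xᵢ|+|y−yᵢ|) = Σwᵢ|x−xᵢ| + Σwᵢ|y−yᵢ|, so x and y are optimised independently as 1-D weighted medians.
Total weight W = 545; half = 272.5.
x-coordinate, sorted with cumulative weight:
  x=0 (Beta, w=80) cum 80
  x=2 (Alpha, w=60) cum 140
  x=3 (Epsilon, w=110) cum 250
  x=3 (Zeta, w=150) cum 400  ← median
  x=3 (Eta, w=40) cum 440
  x=6 (Delta, w=30) cum 470
  x=7 (Gamma, w=75) cum 545
⇒ x* = 3
y-coordinate, sorted with cumulative weight:
  y=0 (Delta, w=30) cum 30
  y=1 (Zeta, w=150) cum 180
  y=5 (Alpha, w=60) cum 240
  y=7 (Gamma, w=75) cum 315  ← median
  y=8 (Epsilon, w=110) cum 425
  y=10 (Beta, w=80) cum 505
  y=10 (Eta, w=40) cum 545
⇒ y* = 7

(3, 7)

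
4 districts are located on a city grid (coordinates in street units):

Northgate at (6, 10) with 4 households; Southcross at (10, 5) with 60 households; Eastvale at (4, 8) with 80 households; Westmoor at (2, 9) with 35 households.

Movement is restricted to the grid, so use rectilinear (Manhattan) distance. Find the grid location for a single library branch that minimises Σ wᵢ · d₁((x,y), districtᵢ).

(4, 8)

Manhattan distance separates: Σwᵢ(|x−xᵢ|+|y−yᵢ|) = Σwᵢ|x−xᵢ| + Σwᵢ|y−yᵢ|, so x and y are optimised independently as 1-D weighted medians.
Total weight W = 179; half = 89.5.
x-coordinate, sorted with cumulative weight:
  x=2 (Westmoor, w=35) cum 35
  x=4 (Eastvale, w=80) cum 115  ← median
  x=6 (Northgate, w=4) cum 119
  x=10 (Southcross, w=60) cum 179
⇒ x* = 4
y-coordinate, sorted with cumulative weight:
  y=5 (Southcross, w=60) cum 60
  y=8 (Eastvale, w=80) cum 140  ← median
  y=9 (Westmoor, w=35) cum 175
  y=10 (Northgate, w=4) cum 179
⇒ y* = 8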